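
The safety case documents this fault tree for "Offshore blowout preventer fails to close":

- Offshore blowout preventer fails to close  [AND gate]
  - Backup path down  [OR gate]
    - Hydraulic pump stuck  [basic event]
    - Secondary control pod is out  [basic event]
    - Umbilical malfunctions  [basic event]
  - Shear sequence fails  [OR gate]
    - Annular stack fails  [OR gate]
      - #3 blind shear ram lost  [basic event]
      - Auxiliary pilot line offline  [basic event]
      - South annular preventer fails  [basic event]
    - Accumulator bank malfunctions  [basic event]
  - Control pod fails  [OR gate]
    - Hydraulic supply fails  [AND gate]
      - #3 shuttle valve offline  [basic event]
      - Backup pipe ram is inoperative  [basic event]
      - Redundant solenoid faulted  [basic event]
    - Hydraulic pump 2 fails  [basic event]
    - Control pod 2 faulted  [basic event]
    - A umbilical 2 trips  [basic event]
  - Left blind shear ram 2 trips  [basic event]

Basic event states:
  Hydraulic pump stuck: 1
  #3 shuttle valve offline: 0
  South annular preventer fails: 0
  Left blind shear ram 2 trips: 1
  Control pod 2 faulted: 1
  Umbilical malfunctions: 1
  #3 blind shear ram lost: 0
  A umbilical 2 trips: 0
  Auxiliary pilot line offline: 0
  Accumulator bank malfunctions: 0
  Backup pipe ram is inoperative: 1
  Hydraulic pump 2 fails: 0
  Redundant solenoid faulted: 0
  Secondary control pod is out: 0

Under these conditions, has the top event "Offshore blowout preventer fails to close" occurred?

No

Backup path down [OR]: Hydraulic pump stuck=occurs, Secondary control pod is out=not, Umbilical malfunctions=occurs → at least one input occurs → occurs.
Annular stack fails [OR]: #3 blind shear ram lost=not, Auxiliary pilot line offline=not, South annular preventer fails=not → no input occurs → does not occur.
Shear sequence fails [OR]: Annular stack fails=not, Accumulator bank malfunctions=not → no input occurs → does not occur.
Hydraulic supply fails [AND]: #3 shuttle valve offline=not, Backup pipe ram is inoperative=occurs, Redundant solenoid faulted=not → not all inputs occur → does not occur.
Control pod fails [OR]: Hydraulic supply fails=not, Hydraulic pump 2 fails=not, Control pod 2 faulted=occurs, A umbilical 2 trips=not → at least one input occurs → occurs.
Offshore blowout preventer fails to close [AND]: Backup path down=occurs, Shear sequence fails=not, Control pod fails=occurs, Left blind shear ram 2 trips=occurs → not all inputs occur → does not occur.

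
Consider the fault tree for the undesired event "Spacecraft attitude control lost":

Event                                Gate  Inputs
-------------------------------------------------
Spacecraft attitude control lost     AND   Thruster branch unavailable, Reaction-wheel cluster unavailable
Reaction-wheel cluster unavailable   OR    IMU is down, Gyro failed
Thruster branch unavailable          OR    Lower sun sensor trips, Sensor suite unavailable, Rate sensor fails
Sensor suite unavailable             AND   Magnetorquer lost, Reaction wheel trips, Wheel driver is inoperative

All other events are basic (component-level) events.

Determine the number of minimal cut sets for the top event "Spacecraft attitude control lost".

Sensor suite unavailable [AND]: one cut set from each child combined → 1 × 1 × 1 = 1 cut set(s).
Thruster branch unavailable [OR]: union of children's cut sets → 3 cut set(s).
Reaction-wheel cluster unavailable [OR]: union of children's cut sets → 2 cut set(s).
Spacecraft attitude control lost [AND]: one cut set from each child combined → 3 × 2 = 6 cut set(s).
Minimal cut sets: {IMU is down, Lower sun sensor trips}; {Gyro failed, Lower sun sensor trips}; {IMU is down, Magnetorquer lost, Reaction wheel trips, Wheel driver is inoperative}; {Gyro failed, Magnetorquer lost, Reaction wheel trips, Wheel driver is inoperative}; {IMU is down, Rate sensor fails}; {Gyro failed, Rate sensor fails}.

6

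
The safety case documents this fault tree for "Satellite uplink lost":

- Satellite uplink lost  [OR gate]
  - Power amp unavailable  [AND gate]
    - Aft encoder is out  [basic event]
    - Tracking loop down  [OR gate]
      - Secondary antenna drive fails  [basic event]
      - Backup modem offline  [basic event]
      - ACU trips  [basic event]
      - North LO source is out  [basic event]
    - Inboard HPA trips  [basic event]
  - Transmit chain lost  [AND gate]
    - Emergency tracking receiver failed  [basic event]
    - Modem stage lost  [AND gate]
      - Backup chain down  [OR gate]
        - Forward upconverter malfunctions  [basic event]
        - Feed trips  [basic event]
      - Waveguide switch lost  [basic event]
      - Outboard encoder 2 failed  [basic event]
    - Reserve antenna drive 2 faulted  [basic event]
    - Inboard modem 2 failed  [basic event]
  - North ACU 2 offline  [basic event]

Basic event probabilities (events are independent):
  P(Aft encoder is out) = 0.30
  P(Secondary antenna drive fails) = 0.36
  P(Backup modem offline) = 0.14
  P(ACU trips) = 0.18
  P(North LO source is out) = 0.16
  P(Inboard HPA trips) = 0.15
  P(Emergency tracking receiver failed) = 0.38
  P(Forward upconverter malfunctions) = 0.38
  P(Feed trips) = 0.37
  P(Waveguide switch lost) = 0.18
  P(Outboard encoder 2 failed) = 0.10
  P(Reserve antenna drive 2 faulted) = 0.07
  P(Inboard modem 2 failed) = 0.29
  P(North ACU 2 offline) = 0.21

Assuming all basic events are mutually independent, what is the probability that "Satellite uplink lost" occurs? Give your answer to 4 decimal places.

P(Tracking loop down) [OR] = 1 − (1−0.36) × (1−0.14) × (1−0.18) × (1−0.16) = 0.620884
P(Power amp unavailable) [AND] = 0.30 × 0.620884 × 0.15 = 0.027940
P(Backup chain down) [OR] = 1 − (1−0.38) × (1−0.37) = 0.609400
P(Modem stage lost) [AND] = 0.609400 × 0.18 × 0.10 = 0.010969
P(Transmit chain lost) [AND] = 0.38 × 0.010969 × 0.07 × 0.29 = 0.000085
P(Satellite uplink lost) [OR] = 1 − (1−0.027940) × (1−0.000085) × (1−0.21) = 0.232138
Rounded to 4 decimal places: P(Satellite uplink lost) ≈ 0.2321.

0.2321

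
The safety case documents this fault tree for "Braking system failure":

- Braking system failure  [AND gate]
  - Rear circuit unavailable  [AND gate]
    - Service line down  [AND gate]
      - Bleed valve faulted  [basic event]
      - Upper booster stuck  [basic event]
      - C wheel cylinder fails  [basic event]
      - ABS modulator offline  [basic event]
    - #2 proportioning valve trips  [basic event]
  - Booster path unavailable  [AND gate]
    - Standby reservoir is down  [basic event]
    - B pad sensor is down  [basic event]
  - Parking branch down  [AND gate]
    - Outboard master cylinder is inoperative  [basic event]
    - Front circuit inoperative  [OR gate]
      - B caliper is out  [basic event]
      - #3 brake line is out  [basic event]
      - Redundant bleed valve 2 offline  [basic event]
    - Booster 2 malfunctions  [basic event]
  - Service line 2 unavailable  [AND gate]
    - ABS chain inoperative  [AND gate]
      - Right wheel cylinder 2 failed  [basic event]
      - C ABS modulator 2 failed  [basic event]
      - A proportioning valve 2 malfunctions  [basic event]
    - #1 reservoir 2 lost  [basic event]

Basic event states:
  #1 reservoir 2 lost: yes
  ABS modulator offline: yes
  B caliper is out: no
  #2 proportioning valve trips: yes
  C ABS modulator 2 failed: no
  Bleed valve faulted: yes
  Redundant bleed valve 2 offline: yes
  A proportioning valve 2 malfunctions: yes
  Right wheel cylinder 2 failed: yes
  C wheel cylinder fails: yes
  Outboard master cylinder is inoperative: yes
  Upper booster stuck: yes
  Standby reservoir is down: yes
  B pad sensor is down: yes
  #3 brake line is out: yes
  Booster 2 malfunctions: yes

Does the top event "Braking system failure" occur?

Service line down [AND]: Bleed valve faulted=occurs, Upper booster stuck=occurs, C wheel cylinder fails=occurs, ABS modulator offline=occurs → all inputs occur → occurs.
Rear circuit unavailable [AND]: Service line down=occurs, #2 proportioning valve trips=occurs → all inputs occur → occurs.
Booster path unavailable [AND]: Standby reservoir is down=occurs, B pad sensor is down=occurs → all inputs occur → occurs.
Front circuit inoperative [OR]: B caliper is out=not, #3 brake line is out=occurs, Redundant bleed valve 2 offline=occurs → at least one input occurs → occurs.
Parking branch down [AND]: Outboard master cylinder is inoperative=occurs, Front circuit inoperative=occurs, Booster 2 malfunctions=occurs → all inputs occur → occurs.
ABS chain inoperative [AND]: Right wheel cylinder 2 failed=occurs, C ABS modulator 2 failed=not, A proportioning valve 2 malfunctions=occurs → not all inputs occur → does not occur.
Service line 2 unavailable [AND]: ABS chain inoperative=not, #1 reservoir 2 lost=occurs → not all inputs occur → does not occur.
Braking system failure [AND]: Rear circuit unavailable=occurs, Booster path unavailable=occurs, Parking branch down=occurs, Service line 2 unavailable=not → not all inputs occur → does not occur.

No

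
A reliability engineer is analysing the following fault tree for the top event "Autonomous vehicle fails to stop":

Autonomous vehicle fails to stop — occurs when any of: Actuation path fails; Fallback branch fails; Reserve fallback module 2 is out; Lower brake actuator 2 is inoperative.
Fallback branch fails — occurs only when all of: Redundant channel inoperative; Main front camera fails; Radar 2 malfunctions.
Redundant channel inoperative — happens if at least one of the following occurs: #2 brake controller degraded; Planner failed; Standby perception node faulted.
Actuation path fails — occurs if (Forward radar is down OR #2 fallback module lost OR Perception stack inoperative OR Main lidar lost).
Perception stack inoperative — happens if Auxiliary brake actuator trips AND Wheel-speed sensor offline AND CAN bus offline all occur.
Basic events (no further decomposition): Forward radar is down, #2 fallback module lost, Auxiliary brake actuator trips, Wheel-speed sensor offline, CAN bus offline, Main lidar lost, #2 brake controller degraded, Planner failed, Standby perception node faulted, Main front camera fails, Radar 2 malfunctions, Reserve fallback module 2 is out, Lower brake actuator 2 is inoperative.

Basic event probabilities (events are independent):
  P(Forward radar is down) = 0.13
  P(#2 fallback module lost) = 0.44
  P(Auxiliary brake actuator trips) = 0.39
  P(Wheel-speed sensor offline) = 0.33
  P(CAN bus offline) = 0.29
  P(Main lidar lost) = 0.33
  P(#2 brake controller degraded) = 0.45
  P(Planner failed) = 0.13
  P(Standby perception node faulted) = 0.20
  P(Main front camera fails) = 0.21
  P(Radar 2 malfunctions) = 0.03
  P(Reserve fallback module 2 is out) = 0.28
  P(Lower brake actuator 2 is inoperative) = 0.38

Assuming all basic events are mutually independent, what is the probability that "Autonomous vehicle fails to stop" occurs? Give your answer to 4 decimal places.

0.8603

P(Perception stack inoperative) [AND] = 0.39 × 0.33 × 0.29 = 0.037323
P(Actuation path fails) [OR] = 1 − (1−0.13) × (1−0.44) × (1−0.037323) × (1−0.33) = 0.685759
P(Redundant channel inoperative) [OR] = 1 − (1−0.45) × (1−0.13) × (1−0.20) = 0.617200
P(Fallback branch fails) [AND] = 0.617200 × 0.21 × 0.03 = 0.003888
P(Autonomous vehicle fails to stop) [OR] = 1 − (1−0.685759) × (1−0.003888) × (1−0.28) × (1−0.38) = 0.860268
Rounded to 4 decimal places: P(Autonomous vehicle fails to stop) ≈ 0.8603.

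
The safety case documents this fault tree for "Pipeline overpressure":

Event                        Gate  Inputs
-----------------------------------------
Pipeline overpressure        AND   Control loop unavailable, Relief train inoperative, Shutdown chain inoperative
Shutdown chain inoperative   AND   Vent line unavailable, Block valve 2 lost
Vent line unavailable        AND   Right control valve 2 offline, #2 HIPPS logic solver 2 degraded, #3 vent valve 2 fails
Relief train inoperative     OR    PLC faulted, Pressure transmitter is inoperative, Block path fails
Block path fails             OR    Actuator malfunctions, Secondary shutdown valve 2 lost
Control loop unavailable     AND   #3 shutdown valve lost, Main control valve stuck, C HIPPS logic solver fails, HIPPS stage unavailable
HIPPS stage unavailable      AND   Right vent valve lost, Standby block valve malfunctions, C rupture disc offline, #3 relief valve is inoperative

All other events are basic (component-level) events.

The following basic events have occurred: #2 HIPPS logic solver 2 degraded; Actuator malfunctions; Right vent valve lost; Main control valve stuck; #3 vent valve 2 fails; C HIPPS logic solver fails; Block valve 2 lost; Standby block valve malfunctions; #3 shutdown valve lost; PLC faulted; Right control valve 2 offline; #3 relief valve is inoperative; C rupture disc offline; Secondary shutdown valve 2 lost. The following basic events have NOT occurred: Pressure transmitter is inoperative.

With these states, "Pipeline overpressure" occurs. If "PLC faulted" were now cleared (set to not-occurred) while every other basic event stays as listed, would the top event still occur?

Yes

Counterfactual: set "PLC faulted" to not occurred.
HIPPS stage unavailable [AND]: Right vent valve lost=occurs, Standby block valve malfunctions=occurs, C rupture disc offline=occurs, #3 relief valve is inoperative=occurs → all inputs occur → occurs.
Control loop unavailable [AND]: #3 shutdown valve lost=occurs, Main control valve stuck=occurs, C HIPPS logic solver fails=occurs, HIPPS stage unavailable=occurs → all inputs occur → occurs.
Block path fails [OR]: Actuator malfunctions=occurs, Secondary shutdown valve 2 lost=occurs → at least one input occurs → occurs.
Relief train inoperative [OR]: PLC faulted=not, Pressure transmitter is inoperative=not, Block path fails=occurs → at least one input occurs → occurs.
Vent line unavailable [AND]: Right control valve 2 offline=occurs, #2 HIPPS logic solver 2 degraded=occurs, #3 vent valve 2 fails=occurs → all inputs occur → occurs.
Shutdown chain inoperative [AND]: Vent line unavailable=occurs, Block valve 2 lost=occurs → all inputs occur → occurs.
Pipeline overpressure [AND]: Control loop unavailable=occurs, Relief train inoperative=occurs, Shutdown chain inoperative=occurs → all inputs occur → occurs.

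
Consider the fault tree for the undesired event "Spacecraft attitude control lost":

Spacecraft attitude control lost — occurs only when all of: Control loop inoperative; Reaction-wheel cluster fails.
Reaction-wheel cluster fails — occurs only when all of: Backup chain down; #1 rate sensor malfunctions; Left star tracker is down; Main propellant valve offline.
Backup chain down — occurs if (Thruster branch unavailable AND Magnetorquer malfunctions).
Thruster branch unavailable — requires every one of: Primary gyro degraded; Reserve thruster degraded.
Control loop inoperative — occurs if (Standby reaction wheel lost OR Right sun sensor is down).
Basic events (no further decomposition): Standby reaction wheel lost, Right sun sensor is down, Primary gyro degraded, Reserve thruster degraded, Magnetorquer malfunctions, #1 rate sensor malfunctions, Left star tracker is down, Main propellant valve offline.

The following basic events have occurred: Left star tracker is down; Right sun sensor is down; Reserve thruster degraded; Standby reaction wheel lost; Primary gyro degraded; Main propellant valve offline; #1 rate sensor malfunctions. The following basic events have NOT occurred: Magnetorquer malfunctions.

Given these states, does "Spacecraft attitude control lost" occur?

Control loop inoperative [OR]: Standby reaction wheel lost=occurs, Right sun sensor is down=occurs → at least one input occurs → occurs.
Thruster branch unavailable [AND]: Primary gyro degraded=occurs, Reserve thruster degraded=occurs → all inputs occur → occurs.
Backup chain down [AND]: Thruster branch unavailable=occurs, Magnetorquer malfunctions=not → not all inputs occur → does not occur.
Reaction-wheel cluster fails [AND]: Backup chain down=not, #1 rate sensor malfunctions=occurs, Left star tracker is down=occurs, Main propellant valve offline=occurs → not all inputs occur → does not occur.
Spacecraft attitude control lost [AND]: Control loop inoperative=occurs, Reaction-wheel cluster fails=not → not all inputs occur → does not occur.

No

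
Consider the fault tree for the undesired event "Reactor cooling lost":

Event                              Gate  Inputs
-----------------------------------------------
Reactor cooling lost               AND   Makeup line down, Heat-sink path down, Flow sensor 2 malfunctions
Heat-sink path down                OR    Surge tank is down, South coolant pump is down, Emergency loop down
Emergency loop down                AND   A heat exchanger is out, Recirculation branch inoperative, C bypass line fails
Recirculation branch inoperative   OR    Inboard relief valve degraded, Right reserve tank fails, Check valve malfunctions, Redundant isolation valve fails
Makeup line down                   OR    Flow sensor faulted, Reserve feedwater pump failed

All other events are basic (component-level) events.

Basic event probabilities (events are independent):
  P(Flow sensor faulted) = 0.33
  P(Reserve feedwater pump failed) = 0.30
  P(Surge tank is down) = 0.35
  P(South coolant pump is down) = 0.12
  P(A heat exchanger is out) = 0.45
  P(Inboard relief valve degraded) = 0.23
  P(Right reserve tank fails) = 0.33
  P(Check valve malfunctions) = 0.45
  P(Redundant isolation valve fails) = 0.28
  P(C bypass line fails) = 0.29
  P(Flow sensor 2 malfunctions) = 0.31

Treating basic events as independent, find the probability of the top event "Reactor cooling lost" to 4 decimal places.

0.0802

P(Makeup line down) [OR] = 1 − (1−0.33) × (1−0.30) = 0.531000
P(Recirculation branch inoperative) [OR] = 1 − (1−0.23) × (1−0.33) × (1−0.45) × (1−0.28) = 0.795704
P(Emergency loop down) [AND] = 0.45 × 0.795704 × 0.29 = 0.103839
P(Heat-sink path down) [OR] = 1 − (1−0.35) × (1−0.12) × (1−0.103839) = 0.487396
P(Reactor cooling lost) [AND] = 0.531000 × 0.487396 × 0.31 = 0.080230
Rounded to 4 decimal places: P(Reactor cooling lost) ≈ 0.0802.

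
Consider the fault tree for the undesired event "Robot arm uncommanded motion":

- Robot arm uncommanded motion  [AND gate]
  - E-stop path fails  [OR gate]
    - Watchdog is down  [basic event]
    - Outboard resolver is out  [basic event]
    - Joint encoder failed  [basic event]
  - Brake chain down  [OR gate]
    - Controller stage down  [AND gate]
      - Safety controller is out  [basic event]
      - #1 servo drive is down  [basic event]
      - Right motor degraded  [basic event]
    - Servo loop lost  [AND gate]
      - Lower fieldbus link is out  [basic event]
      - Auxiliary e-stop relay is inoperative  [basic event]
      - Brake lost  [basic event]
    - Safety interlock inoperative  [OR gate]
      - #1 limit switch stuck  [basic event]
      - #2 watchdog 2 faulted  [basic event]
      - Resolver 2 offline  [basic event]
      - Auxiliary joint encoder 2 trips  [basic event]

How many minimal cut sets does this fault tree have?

18

E-stop path fails [OR]: union of children's cut sets → 3 cut set(s).
Controller stage down [AND]: one cut set from each child combined → 1 × 1 × 1 = 1 cut set(s).
Servo loop lost [AND]: one cut set from each child combined → 1 × 1 × 1 = 1 cut set(s).
Safety interlock inoperative [OR]: union of children's cut sets → 4 cut set(s).
Brake chain down [OR]: union of children's cut sets → 6 cut set(s).
Robot arm uncommanded motion [AND]: one cut set from each child combined → 3 × 6 = 18 cut set(s).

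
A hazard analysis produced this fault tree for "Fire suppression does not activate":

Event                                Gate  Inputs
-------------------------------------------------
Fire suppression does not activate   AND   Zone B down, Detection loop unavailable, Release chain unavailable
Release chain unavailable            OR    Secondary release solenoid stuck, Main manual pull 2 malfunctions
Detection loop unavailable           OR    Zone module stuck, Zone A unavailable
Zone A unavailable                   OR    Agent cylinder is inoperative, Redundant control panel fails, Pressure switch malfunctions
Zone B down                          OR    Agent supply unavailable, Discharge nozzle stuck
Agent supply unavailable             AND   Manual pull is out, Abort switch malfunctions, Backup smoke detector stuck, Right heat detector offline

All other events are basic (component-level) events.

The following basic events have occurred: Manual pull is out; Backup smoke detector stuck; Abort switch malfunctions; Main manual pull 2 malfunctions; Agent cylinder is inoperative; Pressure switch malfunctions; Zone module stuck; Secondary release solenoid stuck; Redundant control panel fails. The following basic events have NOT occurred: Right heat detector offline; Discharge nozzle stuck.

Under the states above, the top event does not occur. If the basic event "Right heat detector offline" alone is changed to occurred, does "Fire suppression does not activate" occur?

Yes

Counterfactual: set "Right heat detector offline" to occurred.
Agent supply unavailable [AND]: Manual pull is out=occurs, Abort switch malfunctions=occurs, Backup smoke detector stuck=occurs, Right heat detector offline=occurs → all inputs occur → occurs.
Zone B down [OR]: Agent supply unavailable=occurs, Discharge nozzle stuck=not → at least one input occurs → occurs.
Zone A unavailable [OR]: Agent cylinder is inoperative=occurs, Redundant control panel fails=occurs, Pressure switch malfunctions=occurs → at least one input occurs → occurs.
Detection loop unavailable [OR]: Zone module stuck=occurs, Zone A unavailable=occurs → at least one input occurs → occurs.
Release chain unavailable [OR]: Secondary release solenoid stuck=occurs, Main manual pull 2 malfunctions=occurs → at least one input occurs → occurs.
Fire suppression does not activate [AND]: Zone B down=occurs, Detection loop unavailable=occurs, Release chain unavailable=occurs → all inputs occur → occurs.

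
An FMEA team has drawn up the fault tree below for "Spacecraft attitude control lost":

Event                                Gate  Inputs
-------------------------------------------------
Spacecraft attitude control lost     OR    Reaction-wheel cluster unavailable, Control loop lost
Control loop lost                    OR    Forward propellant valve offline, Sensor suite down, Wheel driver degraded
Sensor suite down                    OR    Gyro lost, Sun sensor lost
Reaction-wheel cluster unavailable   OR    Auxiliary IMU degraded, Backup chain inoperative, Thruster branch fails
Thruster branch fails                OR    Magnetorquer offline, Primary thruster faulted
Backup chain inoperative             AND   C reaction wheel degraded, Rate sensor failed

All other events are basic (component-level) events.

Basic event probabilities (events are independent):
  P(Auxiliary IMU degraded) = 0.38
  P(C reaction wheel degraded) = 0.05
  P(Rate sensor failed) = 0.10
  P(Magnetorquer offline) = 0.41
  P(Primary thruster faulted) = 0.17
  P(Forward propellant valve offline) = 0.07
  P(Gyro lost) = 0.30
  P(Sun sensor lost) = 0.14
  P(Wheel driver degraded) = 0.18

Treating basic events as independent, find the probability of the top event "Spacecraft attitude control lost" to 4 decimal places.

0.8613

P(Backup chain inoperative) [AND] = 0.05 × 0.10 = 0.005000
P(Thruster branch fails) [OR] = 1 − (1−0.41) × (1−0.17) = 0.510300
P(Reaction-wheel cluster unavailable) [OR] = 1 − (1−0.38) × (1−0.005000) × (1−0.510300) = 0.697904
P(Sensor suite down) [OR] = 1 − (1−0.30) × (1−0.14) = 0.398000
P(Control loop lost) [OR] = 1 − (1−0.07) × (1−0.398000) × (1−0.18) = 0.540915
P(Spacecraft attitude control lost) [OR] = 1 − (1−0.697904) × (1−0.540915) = 0.861312
Rounded to 4 decimal places: P(Spacecraft attitude control lost) ≈ 0.8613.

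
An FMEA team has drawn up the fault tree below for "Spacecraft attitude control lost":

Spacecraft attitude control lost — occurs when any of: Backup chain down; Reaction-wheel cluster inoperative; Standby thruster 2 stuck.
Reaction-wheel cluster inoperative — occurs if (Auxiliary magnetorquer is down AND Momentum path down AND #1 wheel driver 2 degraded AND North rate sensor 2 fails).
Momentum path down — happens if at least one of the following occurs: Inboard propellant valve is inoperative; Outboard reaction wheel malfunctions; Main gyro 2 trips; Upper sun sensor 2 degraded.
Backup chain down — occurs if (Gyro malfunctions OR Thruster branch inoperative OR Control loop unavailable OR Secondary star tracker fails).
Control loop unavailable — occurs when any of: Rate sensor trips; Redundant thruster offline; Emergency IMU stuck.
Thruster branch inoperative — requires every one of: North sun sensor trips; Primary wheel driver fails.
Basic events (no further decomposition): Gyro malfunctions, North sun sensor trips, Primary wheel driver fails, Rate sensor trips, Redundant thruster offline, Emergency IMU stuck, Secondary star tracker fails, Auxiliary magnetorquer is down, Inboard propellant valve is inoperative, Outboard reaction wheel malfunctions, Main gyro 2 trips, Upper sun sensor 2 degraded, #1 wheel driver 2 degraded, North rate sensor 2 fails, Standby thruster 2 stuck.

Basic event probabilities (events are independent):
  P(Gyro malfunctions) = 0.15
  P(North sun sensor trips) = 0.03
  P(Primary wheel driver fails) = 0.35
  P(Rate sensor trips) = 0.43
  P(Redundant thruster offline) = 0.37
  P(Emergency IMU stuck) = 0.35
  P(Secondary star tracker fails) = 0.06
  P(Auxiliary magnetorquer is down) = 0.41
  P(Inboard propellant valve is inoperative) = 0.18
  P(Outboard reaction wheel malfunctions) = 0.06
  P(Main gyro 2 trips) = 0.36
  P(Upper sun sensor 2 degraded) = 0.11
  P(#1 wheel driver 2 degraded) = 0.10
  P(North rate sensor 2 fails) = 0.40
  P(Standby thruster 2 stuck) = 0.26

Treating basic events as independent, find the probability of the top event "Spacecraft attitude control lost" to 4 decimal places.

0.8647

P(Thruster branch inoperative) [AND] = 0.03 × 0.35 = 0.010500
P(Control loop unavailable) [OR] = 1 − (1−0.43) × (1−0.37) × (1−0.35) = 0.766585
P(Backup chain down) [OR] = 1 − (1−0.15) × (1−0.010500) × (1−0.766585) × (1−0.06) = 0.815460
P(Momentum path down) [OR] = 1 − (1−0.18) × (1−0.06) × (1−0.36) × (1−0.11) = 0.560952
P(Reaction-wheel cluster inoperative) [AND] = 0.41 × 0.560952 × 0.10 × 0.40 = 0.009200
P(Spacecraft attitude control lost) [OR] = 1 − (1−0.815460) × (1−0.009200) × (1−0.26) = 0.864697
Rounded to 4 decimal places: P(Spacecraft attitude control lost) ≈ 0.8647.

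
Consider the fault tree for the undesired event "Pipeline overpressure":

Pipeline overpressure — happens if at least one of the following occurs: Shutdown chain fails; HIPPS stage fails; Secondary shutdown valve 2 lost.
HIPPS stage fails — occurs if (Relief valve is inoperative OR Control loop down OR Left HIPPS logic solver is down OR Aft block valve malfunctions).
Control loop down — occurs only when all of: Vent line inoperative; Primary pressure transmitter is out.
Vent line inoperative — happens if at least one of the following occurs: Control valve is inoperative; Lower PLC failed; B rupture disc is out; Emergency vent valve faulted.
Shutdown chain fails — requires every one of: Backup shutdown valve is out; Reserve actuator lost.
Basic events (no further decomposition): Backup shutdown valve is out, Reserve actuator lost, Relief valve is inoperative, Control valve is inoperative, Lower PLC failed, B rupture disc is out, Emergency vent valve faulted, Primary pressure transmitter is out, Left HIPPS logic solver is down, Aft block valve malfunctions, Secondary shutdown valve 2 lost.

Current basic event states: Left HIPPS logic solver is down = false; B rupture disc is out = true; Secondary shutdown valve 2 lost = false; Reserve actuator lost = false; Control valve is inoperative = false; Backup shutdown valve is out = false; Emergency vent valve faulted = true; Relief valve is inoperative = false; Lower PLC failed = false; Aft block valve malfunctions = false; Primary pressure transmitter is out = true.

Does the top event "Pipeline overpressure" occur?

Yes

Shutdown chain fails [AND]: Backup shutdown valve is out=not, Reserve actuator lost=not → not all inputs occur → does not occur.
Vent line inoperative [OR]: Control valve is inoperative=not, Lower PLC failed=not, B rupture disc is out=occurs, Emergency vent valve faulted=occurs → at least one input occurs → occurs.
Control loop down [AND]: Vent line inoperative=occurs, Primary pressure transmitter is out=occurs → all inputs occur → occurs.
HIPPS stage fails [OR]: Relief valve is inoperative=not, Control loop down=occurs, Left HIPPS logic solver is down=not, Aft block valve malfunctions=not → at least one input occurs → occurs.
Pipeline overpressure [OR]: Shutdown chain fails=not, HIPPS stage fails=occurs, Secondary shutdown valve 2 lost=not → at least one input occurs → occurs.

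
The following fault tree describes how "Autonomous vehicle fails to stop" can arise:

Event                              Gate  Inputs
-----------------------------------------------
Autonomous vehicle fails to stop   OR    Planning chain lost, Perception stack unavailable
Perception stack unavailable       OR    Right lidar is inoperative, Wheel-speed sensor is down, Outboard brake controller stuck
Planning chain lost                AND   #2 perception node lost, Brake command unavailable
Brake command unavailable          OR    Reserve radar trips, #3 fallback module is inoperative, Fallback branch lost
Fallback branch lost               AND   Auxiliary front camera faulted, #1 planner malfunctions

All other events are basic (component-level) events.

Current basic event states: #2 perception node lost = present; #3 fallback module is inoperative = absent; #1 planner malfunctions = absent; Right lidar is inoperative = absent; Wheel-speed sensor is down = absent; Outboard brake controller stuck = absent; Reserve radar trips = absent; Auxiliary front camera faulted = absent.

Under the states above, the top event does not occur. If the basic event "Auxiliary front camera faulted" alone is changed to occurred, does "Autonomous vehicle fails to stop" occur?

No

Counterfactual: set "Auxiliary front camera faulted" to occurred.
Fallback branch lost [AND]: Auxiliary front camera faulted=occurs, #1 planner malfunctions=not → not all inputs occur → does not occur.
Brake command unavailable [OR]: Reserve radar trips=not, #3 fallback module is inoperative=not, Fallback branch lost=not → no input occurs → does not occur.
Planning chain lost [AND]: #2 perception node lost=occurs, Brake command unavailable=not → not all inputs occur → does not occur.
Perception stack unavailable [OR]: Right lidar is inoperative=not, Wheel-speed sensor is down=not, Outboard brake controller stuck=not → no input occurs → does not occur.
Autonomous vehicle fails to stop [OR]: Planning chain lost=not, Perception stack unavailable=not → no input occurs → does not occur.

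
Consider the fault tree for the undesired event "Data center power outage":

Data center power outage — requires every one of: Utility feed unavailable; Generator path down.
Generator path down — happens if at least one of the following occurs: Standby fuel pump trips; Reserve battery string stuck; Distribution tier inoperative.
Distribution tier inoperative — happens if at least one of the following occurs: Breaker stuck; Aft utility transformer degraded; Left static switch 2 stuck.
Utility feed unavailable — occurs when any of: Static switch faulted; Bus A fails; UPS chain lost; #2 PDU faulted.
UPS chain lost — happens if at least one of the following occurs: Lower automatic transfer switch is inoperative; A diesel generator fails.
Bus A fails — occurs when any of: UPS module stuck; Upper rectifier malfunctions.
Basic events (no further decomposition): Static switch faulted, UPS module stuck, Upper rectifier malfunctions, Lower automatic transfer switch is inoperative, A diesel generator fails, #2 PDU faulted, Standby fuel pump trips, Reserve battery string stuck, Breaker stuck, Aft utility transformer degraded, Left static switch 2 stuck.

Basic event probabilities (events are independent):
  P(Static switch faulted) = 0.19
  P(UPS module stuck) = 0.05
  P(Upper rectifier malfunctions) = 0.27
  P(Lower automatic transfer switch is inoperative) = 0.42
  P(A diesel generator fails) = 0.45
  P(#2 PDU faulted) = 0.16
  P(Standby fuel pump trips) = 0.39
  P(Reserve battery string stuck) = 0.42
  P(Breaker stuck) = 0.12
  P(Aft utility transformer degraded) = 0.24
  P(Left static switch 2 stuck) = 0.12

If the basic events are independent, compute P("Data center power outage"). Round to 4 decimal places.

0.6726

P(Bus A fails) [OR] = 1 − (1−0.05) × (1−0.27) = 0.306500
P(UPS chain lost) [OR] = 1 − (1−0.42) × (1−0.45) = 0.681000
P(Utility feed unavailable) [OR] = 1 − (1−0.19) × (1−0.306500) × (1−0.681000) × (1−0.16) = 0.849477
P(Distribution tier inoperative) [OR] = 1 − (1−0.12) × (1−0.24) × (1−0.12) = 0.411456
P(Generator path down) [OR] = 1 − (1−0.39) × (1−0.42) × (1−0.411456) = 0.791773
P(Data center power outage) [AND] = 0.849477 × 0.791773 = 0.672593
Rounded to 4 decimal places: P(Data center power outage) ≈ 0.6726.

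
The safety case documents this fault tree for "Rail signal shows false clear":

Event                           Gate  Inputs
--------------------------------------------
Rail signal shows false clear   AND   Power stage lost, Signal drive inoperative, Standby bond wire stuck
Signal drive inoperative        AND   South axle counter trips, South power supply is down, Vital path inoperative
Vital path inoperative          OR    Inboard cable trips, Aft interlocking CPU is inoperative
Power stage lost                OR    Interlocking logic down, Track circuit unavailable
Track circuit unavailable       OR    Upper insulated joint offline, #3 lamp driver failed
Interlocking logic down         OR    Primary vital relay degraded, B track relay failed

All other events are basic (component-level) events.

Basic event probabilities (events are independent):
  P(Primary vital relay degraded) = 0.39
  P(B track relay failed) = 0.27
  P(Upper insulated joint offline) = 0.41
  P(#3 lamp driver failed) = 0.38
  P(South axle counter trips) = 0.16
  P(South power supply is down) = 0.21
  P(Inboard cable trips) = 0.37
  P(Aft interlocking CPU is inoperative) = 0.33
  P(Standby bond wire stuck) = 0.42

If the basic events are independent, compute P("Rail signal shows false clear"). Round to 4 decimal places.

P(Interlocking logic down) [OR] = 1 − (1−0.39) × (1−0.27) = 0.554700
P(Track circuit unavailable) [OR] = 1 − (1−0.41) × (1−0.38) = 0.634200
P(Power stage lost) [OR] = 1 − (1−0.554700) × (1−0.634200) = 0.837109
P(Vital path inoperative) [OR] = 1 − (1−0.37) × (1−0.33) = 0.577900
P(Signal drive inoperative) [AND] = 0.16 × 0.21 × 0.577900 = 0.019417
P(Rail signal shows false clear) [AND] = 0.837109 × 0.019417 × 0.42 = 0.006827
Rounded to 4 decimal places: P(Rail signal shows false clear) ≈ 0.0068.

0.0068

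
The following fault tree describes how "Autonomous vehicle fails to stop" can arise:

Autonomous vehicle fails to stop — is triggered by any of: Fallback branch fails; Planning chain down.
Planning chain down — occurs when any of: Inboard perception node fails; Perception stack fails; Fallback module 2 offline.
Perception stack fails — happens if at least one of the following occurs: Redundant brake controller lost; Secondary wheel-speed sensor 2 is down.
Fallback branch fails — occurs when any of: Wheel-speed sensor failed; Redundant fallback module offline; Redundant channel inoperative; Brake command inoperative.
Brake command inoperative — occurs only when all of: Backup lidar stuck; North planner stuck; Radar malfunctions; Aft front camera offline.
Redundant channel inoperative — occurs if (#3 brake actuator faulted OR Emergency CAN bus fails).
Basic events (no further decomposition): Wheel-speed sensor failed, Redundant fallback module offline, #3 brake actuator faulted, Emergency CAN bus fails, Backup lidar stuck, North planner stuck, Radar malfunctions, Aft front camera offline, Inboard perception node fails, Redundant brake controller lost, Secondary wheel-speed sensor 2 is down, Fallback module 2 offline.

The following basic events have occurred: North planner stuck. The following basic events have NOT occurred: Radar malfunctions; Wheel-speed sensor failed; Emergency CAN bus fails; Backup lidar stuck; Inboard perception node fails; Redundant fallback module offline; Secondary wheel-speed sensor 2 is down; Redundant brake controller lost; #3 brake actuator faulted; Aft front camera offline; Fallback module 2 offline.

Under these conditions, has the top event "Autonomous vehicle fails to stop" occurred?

No

Redundant channel inoperative [OR]: #3 brake actuator faulted=not, Emergency CAN bus fails=not → no input occurs → does not occur.
Brake command inoperative [AND]: Backup lidar stuck=not, North planner stuck=occurs, Radar malfunctions=not, Aft front camera offline=not → not all inputs occur → does not occur.
Fallback branch fails [OR]: Wheel-speed sensor failed=not, Redundant fallback module offline=not, Redundant channel inoperative=not, Brake command inoperative=not → no input occurs → does not occur.
Perception stack fails [OR]: Redundant brake controller lost=not, Secondary wheel-speed sensor 2 is down=not → no input occurs → does not occur.
Planning chain down [OR]: Inboard perception node fails=not, Perception stack fails=not, Fallback module 2 offline=not → no input occurs → does not occur.
Autonomous vehicle fails to stop [OR]: Fallback branch fails=not, Planning chain down=not → no input occurs → does not occur.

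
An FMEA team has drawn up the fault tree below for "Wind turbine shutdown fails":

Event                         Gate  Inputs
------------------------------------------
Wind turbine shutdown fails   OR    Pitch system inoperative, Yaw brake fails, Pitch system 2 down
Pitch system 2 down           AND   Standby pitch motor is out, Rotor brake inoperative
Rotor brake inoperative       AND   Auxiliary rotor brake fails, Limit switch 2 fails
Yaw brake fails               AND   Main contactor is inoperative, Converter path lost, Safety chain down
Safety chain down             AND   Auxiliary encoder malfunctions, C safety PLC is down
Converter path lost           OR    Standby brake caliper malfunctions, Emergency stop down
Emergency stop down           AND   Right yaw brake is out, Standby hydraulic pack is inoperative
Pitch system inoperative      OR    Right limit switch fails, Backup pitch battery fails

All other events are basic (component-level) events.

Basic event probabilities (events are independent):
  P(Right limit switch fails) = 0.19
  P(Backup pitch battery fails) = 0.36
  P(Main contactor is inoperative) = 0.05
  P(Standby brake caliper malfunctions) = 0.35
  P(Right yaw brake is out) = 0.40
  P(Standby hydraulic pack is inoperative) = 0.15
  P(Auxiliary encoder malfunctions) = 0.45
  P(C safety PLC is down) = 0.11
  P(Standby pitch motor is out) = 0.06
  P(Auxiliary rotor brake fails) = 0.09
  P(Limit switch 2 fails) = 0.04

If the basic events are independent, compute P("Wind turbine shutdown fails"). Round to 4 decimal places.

P(Pitch system inoperative) [OR] = 1 − (1−0.19) × (1−0.36) = 0.481600
P(Emergency stop down) [AND] = 0.40 × 0.15 = 0.060000
P(Converter path lost) [OR] = 1 − (1−0.35) × (1−0.060000) = 0.389000
P(Safety chain down) [AND] = 0.45 × 0.11 = 0.049500
P(Yaw brake fails) [AND] = 0.05 × 0.389000 × 0.049500 = 0.000963
P(Rotor brake inoperative) [AND] = 0.09 × 0.04 = 0.003600
P(Pitch system 2 down) [AND] = 0.06 × 0.003600 = 0.000216
P(Wind turbine shutdown fails) [OR] = 1 − (1−0.481600) × (1−0.000963) × (1−0.000216) = 0.482211
Rounded to 4 decimal places: P(Wind turbine shutdown fails) ≈ 0.4822.

0.4822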